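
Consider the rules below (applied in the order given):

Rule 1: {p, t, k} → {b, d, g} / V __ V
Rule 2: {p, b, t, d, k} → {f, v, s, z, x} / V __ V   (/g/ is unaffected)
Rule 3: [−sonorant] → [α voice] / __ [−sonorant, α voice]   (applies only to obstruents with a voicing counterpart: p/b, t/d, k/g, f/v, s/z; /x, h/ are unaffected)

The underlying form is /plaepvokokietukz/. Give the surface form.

plaebvogogiezugz

Rule 1 (intervocalic voicing): /k/ is a voiceless stop between vowels /o/ and /o/, so it voices to [g]. /k/ is a voiceless stop between vowels /o/ and /i/, so it voices to [g]. /t/ is a voiceless stop between vowels /e/ and /u/, so it voices to [d]. /plaepvokokietukz/ → plaepvogogiedukz.
Rule 2 (intervocalic spirantization): /d/ is a stop between vowels /e/ and /u/, so it spirantizes to the fricative [z]. /plaepvogogiedukz/ → plaepvogogiezukz.
Rule 3 (regressive voicing assimilation): /p/ precedes the voiced obstruent /v/, so it voices to [b] by assimilation. /k/ precedes the voiced obstruent /z/, so it voices to [g] by assimilation. /plaepvogogiezukz/ → plaebvogogiezugz.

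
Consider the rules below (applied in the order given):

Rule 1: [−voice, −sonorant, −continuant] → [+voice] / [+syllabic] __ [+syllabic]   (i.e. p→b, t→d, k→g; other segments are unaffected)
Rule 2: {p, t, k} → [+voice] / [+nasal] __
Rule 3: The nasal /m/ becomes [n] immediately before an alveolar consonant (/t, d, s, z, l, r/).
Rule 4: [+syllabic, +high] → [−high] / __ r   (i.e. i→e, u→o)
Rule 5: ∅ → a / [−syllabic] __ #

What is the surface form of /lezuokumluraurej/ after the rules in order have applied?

lezuogunloraoreja

Rule 1 (intervocalic voicing): /k/ is a voiceless stop between vowels /o/ and /u/, so it voices to [g]. /lezuokumluraurej/ → lezuogumluraurej.
Rule 2 (post-nasal voicing): no segment meets the environment; /lezuogumluraurej/ is unchanged.
Rule 3 (nasal place assimilation): /m/ precedes the alveolar consonant /l/, so it assimilates in place to [n]. /lezuogumluraurej/ → lezuogunluraurej.
Rule 4 (pre-rhotic lowering): /u/ is a high vowel immediately before /r/, so it lowers to [o]. /u/ is a high vowel immediately before /r/, so it lowers to [o]. /lezuogunluraurej/ → lezuogunloraorej.
Rule 5 (final a-epenthesis): the form ends in the consonant /j/, so [a] is inserted word-finally. /lezuogunloraorej/ → lezuogunloraoreja.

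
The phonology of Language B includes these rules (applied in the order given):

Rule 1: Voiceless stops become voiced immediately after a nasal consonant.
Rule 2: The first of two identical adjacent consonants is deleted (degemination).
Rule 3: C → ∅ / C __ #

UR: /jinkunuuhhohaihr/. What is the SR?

Rule 1 (post-nasal voicing): /k/ is a voiceless stop immediately after the nasal /n/, so it voices to [g]. /jinkunuuhhohaihr/ → jingunuuhhohaihr.
Rule 2 (degemination): /hh/ is a geminate; the first /h/ deletes. /jingunuuhhohaihr/ → jingunuuhohaihr.
Rule 3 (final cluster simplification): /r/ is the second consonant of a word-final cluster /hr/, so it deletes. /jingunuuhohaihr/ → jingunuuhohaih.

jingunuuhohaih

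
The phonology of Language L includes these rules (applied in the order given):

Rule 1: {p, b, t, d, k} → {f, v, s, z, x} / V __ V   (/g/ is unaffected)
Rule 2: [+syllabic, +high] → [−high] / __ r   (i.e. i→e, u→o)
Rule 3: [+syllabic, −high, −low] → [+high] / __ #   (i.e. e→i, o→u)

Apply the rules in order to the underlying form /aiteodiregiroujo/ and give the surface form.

Rule 1 (intervocalic spirantization): /t/ is a stop between vowels /i/ and /e/, so it spirantizes to the fricative [s]. /d/ is a stop between vowels /o/ and /i/, so it spirantizes to the fricative [z]. /aiteodiregiroujo/ → aiseoziregiroujo.
Rule 2 (pre-rhotic lowering): /i/ is a high vowel immediately before /r/, so it lowers to [e]. /i/ is a high vowel immediately before /r/, so it lowers to [e]. /aiseoziregiroujo/ → aiseozeregeroujo.
Rule 3 (final vowel raising): /o/ is a mid vowel in word-final position, so it raises to [u]. /aiseozeregeroujo/ → aiseozeregerouju.

aiseozeregerouju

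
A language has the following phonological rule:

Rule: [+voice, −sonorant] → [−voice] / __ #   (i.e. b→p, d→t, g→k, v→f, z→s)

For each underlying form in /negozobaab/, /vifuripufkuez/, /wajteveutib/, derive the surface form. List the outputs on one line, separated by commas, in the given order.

/negozobaab/: /b/ is a voiced obstruent in word-final position, so it devoices to [p]. → [negozobaap].
/vifuripufkuez/: /z/ is a voiced obstruent in word-final position, so it devoices to [s]. → [vifuripufkues].
/wajteveutib/: /b/ is a voiced obstruent in word-final position, so it devoices to [p]. → [wajteveutip].

negozobaap, vifuripufkues, wajteveutip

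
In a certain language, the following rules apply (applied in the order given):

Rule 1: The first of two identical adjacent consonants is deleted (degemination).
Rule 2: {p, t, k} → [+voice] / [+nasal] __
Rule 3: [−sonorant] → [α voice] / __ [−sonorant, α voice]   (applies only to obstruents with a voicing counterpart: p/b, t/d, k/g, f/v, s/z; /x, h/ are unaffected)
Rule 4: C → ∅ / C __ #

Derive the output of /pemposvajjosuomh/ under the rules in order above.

Rule 1 (degemination): /jj/ is a geminate; the first /j/ deletes. /pemposvajjosuomh/ → pemposvajosuomh.
Rule 2 (post-nasal voicing): /p/ is a voiceless stop immediately after the nasal /m/, so it voices to [b]. /pemposvajosuomh/ → pembosvajosuomh.
Rule 3 (regressive voicing assimilation): /s/ precedes the voiced obstruent /v/, so it voices to [z] by assimilation. /pembosvajosuomh/ → pembozvajosuomh.
Rule 4 (final cluster simplification): /h/ is the second consonant of a word-final cluster /mh/, so it deletes. /pembozvajosuomh/ → pembozvajosuom.

pembozvajosuom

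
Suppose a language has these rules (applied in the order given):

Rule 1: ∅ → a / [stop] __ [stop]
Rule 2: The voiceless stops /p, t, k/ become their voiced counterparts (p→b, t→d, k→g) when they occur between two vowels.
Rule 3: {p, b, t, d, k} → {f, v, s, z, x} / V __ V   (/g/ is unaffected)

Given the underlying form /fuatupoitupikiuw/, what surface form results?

fuazuvoizuvigiuw

Rule 1 (stop-cluster a-epenthesis): no segment meets the environment; /fuatupoitupikiuw/ is unchanged.
Rule 2 (intervocalic voicing): /t/ is a voiceless stop between vowels /a/ and /u/, so it voices to [d]. /p/ is a voiceless stop between vowels /u/ and /o/, so it voices to [b]. /t/ is a voiceless stop between vowels /i/ and /u/, so it voices to [d]. /p/ is a voiceless stop between vowels /u/ and /i/, so it voices to [b]. /k/ is a voiceless stop between vowels /i/ and /i/, so it voices to [g]. /fuatupoitupikiuw/ → fuaduboidubigiuw.
Rule 3 (intervocalic spirantization): /d/ is a stop between vowels /a/ and /u/, so it spirantizes to the fricative [z]. /b/ is a stop between vowels /u/ and /o/, so it spirantizes to the fricative [v]. /d/ is a stop between vowels /i/ and /u/, so it spirantizes to the fricative [z]. /b/ is a stop between vowels /u/ and /i/, so it spirantizes to the fricative [v]. /fuaduboidubigiuw/ → fuazuvoizuvigiuw.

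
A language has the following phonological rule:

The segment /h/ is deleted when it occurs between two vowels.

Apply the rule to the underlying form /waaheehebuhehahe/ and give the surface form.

waaeeebueae

/h/ occurs between vowels /a/ and /e/, so it deletes.
/h/ occurs between vowels /e/ and /e/, so it deletes.
/h/ occurs between vowels /u/ and /e/, so it deletes.
/h/ occurs between vowels /e/ and /a/, so it deletes.
/h/ occurs between vowels /a/ and /e/, so it deletes.
Surface form: [waaeeebueae].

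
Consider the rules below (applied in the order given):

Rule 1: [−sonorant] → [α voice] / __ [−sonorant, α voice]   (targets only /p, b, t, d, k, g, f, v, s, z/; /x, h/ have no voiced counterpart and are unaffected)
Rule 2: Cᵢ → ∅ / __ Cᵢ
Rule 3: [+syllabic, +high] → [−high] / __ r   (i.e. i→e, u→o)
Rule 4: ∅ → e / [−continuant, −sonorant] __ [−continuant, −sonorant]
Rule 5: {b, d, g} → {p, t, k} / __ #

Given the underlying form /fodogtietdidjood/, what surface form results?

Rule 1 (regressive voicing assimilation): /g/ precedes the voiceless obstruent /t/, so it devoices to [k] by assimilation. /t/ precedes the voiced obstruent /d/, so it voices to [d] by assimilation. /fodogtietdidjood/ → fodoktieddidjood.
Rule 2 (degemination): /dd/ is a geminate; the first /d/ deletes. /fodoktieddidjood/ → fodoktiedidjood.
Rule 3 (pre-rhotic lowering): no segment meets the environment; /fodoktiedidjood/ is unchanged.
Rule 4 (stop-cluster e-epenthesis): /k/ and /t/ form a stop–stop cluster, so [e] is inserted between them. /fodoktiedidjood/ → fodoketiedidjood.
Rule 5 (final devoicing): /d/ is a voiced stop in word-final position, so it devoices to [t]. /fodoketiedidjood/ → fodoketiedidjoot.

fodoketiedidjoot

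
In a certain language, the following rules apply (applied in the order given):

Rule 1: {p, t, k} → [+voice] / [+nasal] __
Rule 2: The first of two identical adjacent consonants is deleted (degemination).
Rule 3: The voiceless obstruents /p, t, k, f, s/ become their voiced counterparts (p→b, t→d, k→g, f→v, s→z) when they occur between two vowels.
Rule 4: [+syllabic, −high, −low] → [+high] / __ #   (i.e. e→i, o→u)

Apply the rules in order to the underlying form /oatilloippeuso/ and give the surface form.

oadiloibeuzu

Rule 1 (post-nasal voicing): no segment meets the environment; /oatilloippeuso/ is unchanged.
Rule 2 (degemination): /ll/ is a geminate; the first /l/ deletes. /pp/ is a geminate; the first /p/ deletes. /oatilloippeuso/ → oatiloipeuso.
Rule 3 (intervocalic voicing): /t/ is a voiceless obstruent between vowels /a/ and /i/, so it voices to [d]. /p/ is a voiceless obstruent between vowels /i/ and /e/, so it voices to [b]. /s/ is a voiceless obstruent between vowels /u/ and /o/, so it voices to [z]. /oatiloipeuso/ → oadiloibeuzo.
Rule 4 (final vowel raising): /o/ is a mid vowel in word-final position, so it raises to [u]. /oadiloibeuzo/ → oadiloibeuzu.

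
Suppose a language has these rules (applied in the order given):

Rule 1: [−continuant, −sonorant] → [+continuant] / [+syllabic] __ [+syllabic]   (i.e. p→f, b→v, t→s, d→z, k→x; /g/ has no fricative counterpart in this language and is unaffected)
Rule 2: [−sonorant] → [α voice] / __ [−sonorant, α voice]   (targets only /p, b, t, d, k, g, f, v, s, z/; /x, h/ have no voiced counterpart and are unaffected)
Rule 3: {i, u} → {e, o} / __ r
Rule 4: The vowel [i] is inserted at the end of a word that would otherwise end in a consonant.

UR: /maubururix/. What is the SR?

mauvororixi

Rule 1 (intervocalic spirantization): /b/ is a stop between vowels /u/ and /u/, so it spirantizes to the fricative [v]. /maubururix/ → mauvururix.
Rule 2 (regressive voicing assimilation): no segment meets the environment; /mauvururix/ is unchanged.
Rule 3 (pre-rhotic lowering): /u/ is a high vowel immediately before /r/, so it lowers to [o]. /u/ is a high vowel immediately before /r/, so it lowers to [o]. /mauvururix/ → mauvororix.
Rule 4 (final i-epenthesis): the form ends in the consonant /x/, so [i] is inserted word-finally. /mauvororix/ → mauvororixi.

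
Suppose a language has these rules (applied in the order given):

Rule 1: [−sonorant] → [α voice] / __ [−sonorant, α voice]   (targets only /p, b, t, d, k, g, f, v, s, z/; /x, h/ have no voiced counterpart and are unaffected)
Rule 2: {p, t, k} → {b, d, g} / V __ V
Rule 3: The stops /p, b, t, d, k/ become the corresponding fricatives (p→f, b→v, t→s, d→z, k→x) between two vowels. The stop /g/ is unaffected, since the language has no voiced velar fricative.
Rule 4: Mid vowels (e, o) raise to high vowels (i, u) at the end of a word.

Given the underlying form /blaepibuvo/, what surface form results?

blaevivuvu

Rule 1 (regressive voicing assimilation): no segment meets the environment; /blaepibuvo/ is unchanged.
Rule 2 (intervocalic voicing): /p/ is a voiceless stop between vowels /e/ and /i/, so it voices to [b]. /blaepibuvo/ → blaebibuvo.
Rule 3 (intervocalic spirantization): /b/ is a stop between vowels /e/ and /i/, so it spirantizes to the fricative [v]. /b/ is a stop between vowels /i/ and /u/, so it spirantizes to the fricative [v]. /blaebibuvo/ → blaevivuvo.
Rule 4 (final vowel raising): /o/ is a mid vowel in word-final position, so it raises to [u]. /blaevivuvo/ → blaevivuvu.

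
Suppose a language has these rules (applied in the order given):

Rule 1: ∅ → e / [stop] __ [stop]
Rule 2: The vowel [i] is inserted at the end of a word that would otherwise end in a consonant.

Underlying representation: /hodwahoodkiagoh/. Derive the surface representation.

Rule 1 (stop-cluster e-epenthesis): /d/ and /k/ form a stop–stop cluster, so [e] is inserted between them. /hodwahoodkiagoh/ → hodwahoodekiagoh.
Rule 2 (final i-epenthesis): the form ends in the consonant /h/, so [i] is inserted word-finally. /hodwahoodekiagoh/ → hodwahoodekiagohi.

hodwahoodekiagohi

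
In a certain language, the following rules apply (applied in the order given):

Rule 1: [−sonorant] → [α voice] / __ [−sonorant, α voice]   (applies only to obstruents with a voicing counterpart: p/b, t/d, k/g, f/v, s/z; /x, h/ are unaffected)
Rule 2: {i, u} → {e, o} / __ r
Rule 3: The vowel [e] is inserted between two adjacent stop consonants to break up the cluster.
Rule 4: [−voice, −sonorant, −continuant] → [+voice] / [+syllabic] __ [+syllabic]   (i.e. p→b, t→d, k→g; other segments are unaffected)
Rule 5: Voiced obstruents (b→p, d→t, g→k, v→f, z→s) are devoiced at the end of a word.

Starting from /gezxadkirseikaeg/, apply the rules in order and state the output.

Rule 1 (regressive voicing assimilation): /z/ precedes the voiceless obstruent /x/, so it devoices to [s] by assimilation. /d/ precedes the voiceless obstruent /k/, so it devoices to [t] by assimilation. /gezxadkirseikaeg/ → gesxatkirseikaeg.
Rule 2 (pre-rhotic lowering): /i/ is a high vowel immediately before /r/, so it lowers to [e]. /gesxatkirseikaeg/ → gesxatkerseikaeg.
Rule 3 (stop-cluster e-epenthesis): /t/ and /k/ form a stop–stop cluster, so [e] is inserted between them. /gesxatkerseikaeg/ → gesxatekerseikaeg.
Rule 4 (intervocalic voicing): /t/ is a voiceless stop between vowels /a/ and /e/, so it voices to [d]. /k/ is a voiceless stop between vowels /e/ and /e/, so it voices to [g]. /k/ is a voiceless stop between vowels /i/ and /a/, so it voices to [g]. /gesxatekerseikaeg/ → gesxadegerseigaeg.
Rule 5 (final devoicing): /g/ is a voiced obstruent in word-final position, so it devoices to [k]. /gesxadegerseigaeg/ → gesxadegerseigaek.

gesxadegerseigaek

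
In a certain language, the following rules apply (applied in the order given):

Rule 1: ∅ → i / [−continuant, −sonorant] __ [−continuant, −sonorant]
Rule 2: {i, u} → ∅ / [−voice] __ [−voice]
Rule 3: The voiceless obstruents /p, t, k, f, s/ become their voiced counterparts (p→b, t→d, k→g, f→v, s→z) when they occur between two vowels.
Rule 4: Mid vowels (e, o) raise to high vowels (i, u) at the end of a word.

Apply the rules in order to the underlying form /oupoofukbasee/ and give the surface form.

ouboofkibazei

Rule 1 (stop-cluster i-epenthesis): /k/ and /b/ form a stop–stop cluster, so [i] is inserted between them. /oupoofukbasee/ → oupoofukibasee.
Rule 2 (high vowel syncope): /u/ is a high vowel flanked by voiceless consonants /f/ and /k/, so it deletes. /oupoofukibasee/ → oupoofkibasee.
Rule 3 (intervocalic voicing): /p/ is a voiceless obstruent between vowels /u/ and /o/, so it voices to [b]. /s/ is a voiceless obstruent between vowels /a/ and /e/, so it voices to [z]. /oupoofkibasee/ → ouboofkibazee.
Rule 4 (final vowel raising): /e/ is a mid vowel in word-final position, so it raises to [i]. /ouboofkibazee/ → ouboofkibazei.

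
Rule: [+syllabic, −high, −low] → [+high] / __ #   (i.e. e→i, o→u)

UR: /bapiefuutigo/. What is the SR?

/o/ is a mid vowel in word-final position, so it raises to [u].
The other instance of /e/ does not occur in the required environment and remains unchanged.
Surface form: [bapiefuutigu].

bapiefuutigu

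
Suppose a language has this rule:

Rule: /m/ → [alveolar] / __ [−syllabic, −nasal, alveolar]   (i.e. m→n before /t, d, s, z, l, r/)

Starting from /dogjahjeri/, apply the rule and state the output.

dogjahjeri

No segment of /dogjahjeri/ meets the structural description of the rule, so the form surfaces unchanged.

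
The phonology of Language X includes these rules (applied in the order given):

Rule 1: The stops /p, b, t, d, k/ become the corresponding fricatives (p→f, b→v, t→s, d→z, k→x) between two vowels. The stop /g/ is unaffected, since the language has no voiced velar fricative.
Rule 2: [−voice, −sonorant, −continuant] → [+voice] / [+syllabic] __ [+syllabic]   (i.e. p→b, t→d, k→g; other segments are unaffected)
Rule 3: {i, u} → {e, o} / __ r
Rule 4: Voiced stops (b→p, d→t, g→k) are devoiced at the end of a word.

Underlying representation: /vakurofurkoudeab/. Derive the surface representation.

Rule 1 (intervocalic spirantization): /k/ is a stop between vowels /a/ and /u/, so it spirantizes to the fricative [x]. /d/ is a stop between vowels /u/ and /e/, so it spirantizes to the fricative [z]. /vakurofurkoudeab/ → vaxurofurkouzeab.
Rule 2 (intervocalic voicing): no segment meets the environment; /vaxurofurkouzeab/ is unchanged.
Rule 3 (pre-rhotic lowering): /u/ is a high vowel immediately before /r/, so it lowers to [o]. /u/ is a high vowel immediately before /r/, so it lowers to [o]. /vaxurofurkouzeab/ → vaxoroforkouzeab.
Rule 4 (final devoicing): /b/ is a voiced stop in word-final position, so it devoices to [p]. /vaxoroforkouzeab/ → vaxoroforkouzeap.

vaxoroforkouzeap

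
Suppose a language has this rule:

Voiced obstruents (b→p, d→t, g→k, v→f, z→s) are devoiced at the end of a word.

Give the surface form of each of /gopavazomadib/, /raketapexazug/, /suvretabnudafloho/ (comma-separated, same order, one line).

gopavazomadip, raketapexazuk, suvretabnudafloho

/gopavazomadib/: /b/ is a voiced obstruent in word-final position, so it devoices to [p]. → [gopavazomadip].
/raketapexazug/: /g/ is a voiced obstruent in word-final position, so it devoices to [k]. → [raketapexazuk].
/suvretabnudafloho/: the rule's environment is not met; surfaces unchanged as [suvretabnudafloho].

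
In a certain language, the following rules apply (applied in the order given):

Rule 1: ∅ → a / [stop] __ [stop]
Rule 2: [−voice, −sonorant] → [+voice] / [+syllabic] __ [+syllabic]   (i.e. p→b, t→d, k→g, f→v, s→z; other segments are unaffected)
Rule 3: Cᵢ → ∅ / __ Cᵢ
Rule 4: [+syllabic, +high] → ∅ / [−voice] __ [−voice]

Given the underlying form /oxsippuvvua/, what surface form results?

Rule 1 (stop-cluster a-epenthesis): /p/ and /p/ form a stop–stop cluster, so [a] is inserted between them. /oxsippuvvua/ → oxsipapuvvua.
Rule 2 (intervocalic voicing): /p/ is a voiceless obstruent between vowels /i/ and /a/, so it voices to [b]. /p/ is a voiceless obstruent between vowels /a/ and /u/, so it voices to [b]. /oxsipapuvvua/ → oxsibabuvvua.
Rule 3 (degemination): /vv/ is a geminate; the first /v/ deletes. /oxsibabuvvua/ → oxsibabuvua.
Rule 4 (high vowel syncope): no segment meets the environment; /oxsibabuvua/ is unchanged.

oxsibabuvua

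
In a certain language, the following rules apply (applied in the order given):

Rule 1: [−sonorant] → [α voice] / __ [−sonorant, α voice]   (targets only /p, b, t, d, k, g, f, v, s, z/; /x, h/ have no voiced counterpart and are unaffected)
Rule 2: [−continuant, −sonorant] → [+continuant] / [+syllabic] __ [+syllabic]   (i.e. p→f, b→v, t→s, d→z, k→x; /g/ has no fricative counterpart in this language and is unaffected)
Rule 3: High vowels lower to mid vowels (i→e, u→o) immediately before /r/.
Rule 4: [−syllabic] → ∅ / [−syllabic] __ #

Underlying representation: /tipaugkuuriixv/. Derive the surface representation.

Rule 1 (regressive voicing assimilation): /g/ precedes the voiceless obstruent /k/, so it devoices to [k] by assimilation. /tipaugkuuriixv/ → tipaukkuuriixv.
Rule 2 (intervocalic spirantization): /p/ is a stop between vowels /i/ and /a/, so it spirantizes to the fricative [f]. /tipaukkuuriixv/ → tifaukkuuriixv.
Rule 3 (pre-rhotic lowering): /u/ is a high vowel immediately before /r/, so it lowers to [o]. /tifaukkuuriixv/ → tifaukkuoriixv.
Rule 4 (final cluster simplification): /v/ is the second consonant of a word-final cluster /xv/, so it deletes. /tifaukkuoriixv/ → tifaukkuoriix.

tifaukkuoriix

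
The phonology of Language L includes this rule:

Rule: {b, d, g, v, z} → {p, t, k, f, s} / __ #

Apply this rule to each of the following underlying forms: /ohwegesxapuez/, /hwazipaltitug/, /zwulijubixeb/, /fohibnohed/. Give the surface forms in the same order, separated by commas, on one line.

/ohwegesxapuez/: /z/ is a voiced obstruent in word-final position, so it devoices to [s]. → [ohwegesxapues].
/hwazipaltitug/: /g/ is a voiced obstruent in word-final position, so it devoices to [k]. → [hwazipaltituk].
/zwulijubixeb/: /b/ is a voiced obstruent in word-final position, so it devoices to [p]. → [zwulijubixep].
/fohibnohed/: /d/ is a voiced obstruent in word-final position, so it devoices to [t]. → [fohibnohet].

ohwegesxapues, hwazipaltituk, zwulijubixep, fohibnohet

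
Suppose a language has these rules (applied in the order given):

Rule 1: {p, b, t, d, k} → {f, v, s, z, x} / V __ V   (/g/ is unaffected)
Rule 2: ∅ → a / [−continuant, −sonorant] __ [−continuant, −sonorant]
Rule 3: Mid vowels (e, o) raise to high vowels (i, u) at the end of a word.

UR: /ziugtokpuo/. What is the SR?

Rule 1 (intervocalic spirantization): no segment meets the environment; /ziugtokpuo/ is unchanged.
Rule 2 (stop-cluster a-epenthesis): /g/ and /t/ form a stop–stop cluster, so [a] is inserted between them. /k/ and /p/ form a stop–stop cluster, so [a] is inserted between them. /ziugtokpuo/ → ziugatokapuo.
Rule 3 (final vowel raising): /o/ is a mid vowel in word-final position, so it raises to [u]. /ziugatokapuo/ → ziugatokapuu.

ziugatokapuu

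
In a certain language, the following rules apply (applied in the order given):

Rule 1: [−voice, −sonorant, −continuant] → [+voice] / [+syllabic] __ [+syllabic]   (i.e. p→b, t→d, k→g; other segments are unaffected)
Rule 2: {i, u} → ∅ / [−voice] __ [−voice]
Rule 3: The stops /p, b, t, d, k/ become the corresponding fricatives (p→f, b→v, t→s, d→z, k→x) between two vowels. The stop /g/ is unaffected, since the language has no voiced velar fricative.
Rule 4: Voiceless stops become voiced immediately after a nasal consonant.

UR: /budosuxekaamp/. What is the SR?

buzosxegaamb

Rule 1 (intervocalic voicing): /k/ is a voiceless stop between vowels /e/ and /a/, so it voices to [g]. /budosuxekaamp/ → budosuxegaamp.
Rule 2 (high vowel syncope): /u/ is a high vowel flanked by voiceless consonants /s/ and /x/, so it deletes. /budosuxegaamp/ → budosxegaamp.
Rule 3 (intervocalic spirantization): /d/ is a stop between vowels /u/ and /o/, so it spirantizes to the fricative [z]. /budosxegaamp/ → buzosxegaamp.
Rule 4 (post-nasal voicing): /p/ is a voiceless stop immediately after the nasal /m/, so it voices to [b]. /buzosxegaamp/ → buzosxegaamb.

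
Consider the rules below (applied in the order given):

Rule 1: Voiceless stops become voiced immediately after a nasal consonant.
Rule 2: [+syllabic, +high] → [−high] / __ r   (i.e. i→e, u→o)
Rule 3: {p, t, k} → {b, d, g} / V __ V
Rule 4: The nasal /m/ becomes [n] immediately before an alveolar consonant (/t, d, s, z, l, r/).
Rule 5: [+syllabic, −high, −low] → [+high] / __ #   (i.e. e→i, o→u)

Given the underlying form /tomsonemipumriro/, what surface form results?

Rule 1 (post-nasal voicing): no segment meets the environment; /tomsonemipumriro/ is unchanged.
Rule 2 (pre-rhotic lowering): /i/ is a high vowel immediately before /r/, so it lowers to [e]. /tomsonemipumriro/ → tomsonemipumrero.
Rule 3 (intervocalic voicing): /p/ is a voiceless stop between vowels /i/ and /u/, so it voices to [b]. /tomsonemipumrero/ → tomsonemibumrero.
Rule 4 (nasal place assimilation): /m/ precedes the alveolar consonant /s/, so it assimilates in place to [n]. /m/ precedes the alveolar consonant /r/, so it assimilates in place to [n]. /tomsonemibumrero/ → tonsonemibunrero.
Rule 5 (final vowel raising): /o/ is a mid vowel in word-final position, so it raises to [u]. /tonsonemibunrero/ → tonsonemibunreru.

tonsonemibunreru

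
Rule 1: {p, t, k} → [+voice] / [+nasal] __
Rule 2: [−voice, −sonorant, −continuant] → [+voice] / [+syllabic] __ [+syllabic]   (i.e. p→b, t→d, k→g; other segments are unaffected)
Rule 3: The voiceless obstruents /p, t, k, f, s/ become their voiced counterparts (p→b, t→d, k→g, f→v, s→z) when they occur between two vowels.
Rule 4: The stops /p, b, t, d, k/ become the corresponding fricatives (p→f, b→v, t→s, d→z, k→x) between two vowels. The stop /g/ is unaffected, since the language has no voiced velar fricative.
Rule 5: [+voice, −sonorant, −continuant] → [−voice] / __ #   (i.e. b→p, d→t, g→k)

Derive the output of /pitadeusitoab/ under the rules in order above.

pizazeuzizoap

Rule 1 (post-nasal voicing): no segment meets the environment; /pitadeusitoab/ is unchanged.
Rule 2 (intervocalic voicing): /t/ is a voiceless stop between vowels /i/ and /a/, so it voices to [d]. /t/ is a voiceless stop between vowels /i/ and /o/, so it voices to [d]. /pitadeusitoab/ → pidadeusidoab.
Rule 3 (intervocalic voicing): /s/ is a voiceless obstruent between vowels /u/ and /i/, so it voices to [z]. /pidadeusidoab/ → pidadeuzidoab.
Rule 4 (intervocalic spirantization): /d/ is a stop between vowels /i/ and /a/, so it spirantizes to the fricative [z]. /d/ is a stop between vowels /a/ and /e/, so it spirantizes to the fricative [z]. /d/ is a stop between vowels /i/ and /o/, so it spirantizes to the fricative [z]. /pidadeuzidoab/ → pizazeuzizoab.
Rule 5 (final devoicing): /b/ is a voiced stop in word-final position, so it devoices to [p]. /pizazeuzizoab/ → pizazeuzizoap.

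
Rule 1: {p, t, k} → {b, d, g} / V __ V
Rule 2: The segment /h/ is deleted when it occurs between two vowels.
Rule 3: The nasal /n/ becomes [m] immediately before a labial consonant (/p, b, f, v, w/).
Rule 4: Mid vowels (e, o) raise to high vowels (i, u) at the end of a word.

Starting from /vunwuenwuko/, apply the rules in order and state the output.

vumwuemwugu

Rule 1 (intervocalic voicing): /k/ is a voiceless stop between vowels /u/ and /o/, so it voices to [g]. /vunwuenwuko/ → vunwuenwugo.
Rule 2 (intervocalic h-deletion): no segment meets the environment; /vunwuenwugo/ is unchanged.
Rule 3 (nasal place assimilation): /n/ precedes the labial consonant /w/, so it assimilates in place to [m]. /n/ precedes the labial consonant /w/, so it assimilates in place to [m]. /vunwuenwugo/ → vumwuemwugo.
Rule 4 (final vowel raising): /o/ is a mid vowel in word-final position, so it raises to [u]. /vumwuemwugo/ → vumwuemwugu.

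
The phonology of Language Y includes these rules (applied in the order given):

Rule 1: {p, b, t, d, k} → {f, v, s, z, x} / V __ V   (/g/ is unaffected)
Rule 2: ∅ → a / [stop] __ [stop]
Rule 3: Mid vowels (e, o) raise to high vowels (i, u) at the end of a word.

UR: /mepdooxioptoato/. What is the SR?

Rule 1 (intervocalic spirantization): /t/ is a stop between vowels /a/ and /o/, so it spirantizes to the fricative [s]. /mepdooxioptoato/ → mepdooxioptoaso.
Rule 2 (stop-cluster a-epenthesis): /p/ and /d/ form a stop–stop cluster, so [a] is inserted between them. /p/ and /t/ form a stop–stop cluster, so [a] is inserted between them. /mepdooxioptoaso/ → mepadooxiopatoaso.
Rule 3 (final vowel raising): /o/ is a mid vowel in word-final position, so it raises to [u]. /mepadooxiopatoaso/ → mepadooxiopatoasu.

mepadooxiopatoasu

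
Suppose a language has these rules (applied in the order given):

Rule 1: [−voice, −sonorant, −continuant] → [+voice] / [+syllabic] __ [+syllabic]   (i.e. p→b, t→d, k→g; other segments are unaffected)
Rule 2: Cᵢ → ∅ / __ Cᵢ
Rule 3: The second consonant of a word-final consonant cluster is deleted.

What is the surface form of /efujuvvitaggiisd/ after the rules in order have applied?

efujuvidagiis

Rule 1 (intervocalic voicing): /t/ is a voiceless stop between vowels /i/ and /a/, so it voices to [d]. /efujuvvitaggiisd/ → efujuvvidaggiisd.
Rule 2 (degemination): /vv/ is a geminate; the first /v/ deletes. /gg/ is a geminate; the first /g/ deletes. /efujuvvidaggiisd/ → efujuvidagiisd.
Rule 3 (final cluster simplification): /d/ is the second consonant of a word-final cluster /sd/, so it deletes. /efujuvidagiisd/ → efujuvidagiis.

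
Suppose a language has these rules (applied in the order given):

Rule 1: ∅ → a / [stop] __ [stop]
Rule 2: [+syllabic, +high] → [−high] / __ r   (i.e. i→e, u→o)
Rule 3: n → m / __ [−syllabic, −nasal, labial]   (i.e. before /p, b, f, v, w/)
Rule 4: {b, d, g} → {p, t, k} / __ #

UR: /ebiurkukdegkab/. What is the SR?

ebiorkukadegakap

Rule 1 (stop-cluster a-epenthesis): /k/ and /d/ form a stop–stop cluster, so [a] is inserted between them. /g/ and /k/ form a stop–stop cluster, so [a] is inserted between them. /ebiurkukdegkab/ → ebiurkukadegakab.
Rule 2 (pre-rhotic lowering): /u/ is a high vowel immediately before /r/, so it lowers to [o]. /ebiurkukadegakab/ → ebiorkukadegakab.
Rule 3 (nasal place assimilation): no segment meets the environment; /ebiorkukadegakab/ is unchanged.
Rule 4 (final devoicing): /b/ is a voiced stop in word-final position, so it devoices to [p]. /ebiorkukadegakab/ → ebiorkukadegakap.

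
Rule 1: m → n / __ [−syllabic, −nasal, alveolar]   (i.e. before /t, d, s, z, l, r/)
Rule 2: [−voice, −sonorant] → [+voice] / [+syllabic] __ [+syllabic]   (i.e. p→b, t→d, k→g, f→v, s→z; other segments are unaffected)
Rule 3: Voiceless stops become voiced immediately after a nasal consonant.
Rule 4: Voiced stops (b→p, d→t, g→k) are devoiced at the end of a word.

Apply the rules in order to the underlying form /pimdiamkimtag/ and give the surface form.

Rule 1 (nasal place assimilation): /m/ precedes the alveolar consonant /d/, so it assimilates in place to [n]. /m/ precedes the alveolar consonant /t/, so it assimilates in place to [n]. /pimdiamkimtag/ → pindiamkintag.
Rule 2 (intervocalic voicing): no segment meets the environment; /pindiamkintag/ is unchanged.
Rule 3 (post-nasal voicing): /k/ is a voiceless stop immediately after the nasal /m/, so it voices to [g]. /t/ is a voiceless stop immediately after the nasal /n/, so it voices to [d]. /pindiamkintag/ → pindiamgindag.
Rule 4 (final devoicing): /g/ is a voiced stop in word-final position, so it devoices to [k]. /pindiamgindag/ → pindiamgindak.

pindiamgindak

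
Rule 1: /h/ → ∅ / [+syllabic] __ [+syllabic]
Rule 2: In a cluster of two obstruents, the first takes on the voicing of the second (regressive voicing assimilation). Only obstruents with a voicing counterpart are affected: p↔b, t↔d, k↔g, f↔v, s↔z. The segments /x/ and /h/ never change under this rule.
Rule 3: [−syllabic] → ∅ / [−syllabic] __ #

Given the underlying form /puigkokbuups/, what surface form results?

puikkogbuup

Rule 1 (intervocalic h-deletion): no segment meets the environment; /puigkokbuups/ is unchanged.
Rule 2 (regressive voicing assimilation): /g/ precedes the voiceless obstruent /k/, so it devoices to [k] by assimilation. /k/ precedes the voiced obstruent /b/, so it voices to [g] by assimilation. /puigkokbuups/ → puikkogbuups.
Rule 3 (final cluster simplification): /s/ is the second consonant of a word-final cluster /ps/, so it deletes. /puikkogbuups/ → puikkogbuup.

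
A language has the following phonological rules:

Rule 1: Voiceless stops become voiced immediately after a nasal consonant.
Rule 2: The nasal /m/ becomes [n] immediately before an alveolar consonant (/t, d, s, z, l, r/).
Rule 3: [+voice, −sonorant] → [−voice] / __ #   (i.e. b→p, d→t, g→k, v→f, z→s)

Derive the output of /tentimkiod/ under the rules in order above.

tendimgiot

Rule 1 (post-nasal voicing): /t/ is a voiceless stop immediately after the nasal /n/, so it voices to [d]. /k/ is a voiceless stop immediately after the nasal /m/, so it voices to [g]. /tentimkiod/ → tendimgiod.
Rule 2 (nasal place assimilation): no segment meets the environment; /tendimgiod/ is unchanged.
Rule 3 (final devoicing): /d/ is a voiced obstruent in word-final position, so it devoices to [t]. /tendimgiod/ → tendimgiot.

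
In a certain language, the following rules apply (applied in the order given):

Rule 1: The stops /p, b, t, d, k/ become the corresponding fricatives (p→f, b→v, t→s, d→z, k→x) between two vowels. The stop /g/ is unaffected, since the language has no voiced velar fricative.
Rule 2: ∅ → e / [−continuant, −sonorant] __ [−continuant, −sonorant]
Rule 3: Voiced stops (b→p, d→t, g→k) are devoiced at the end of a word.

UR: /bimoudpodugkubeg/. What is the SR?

bimoudepozugekuvek

Rule 1 (intervocalic spirantization): /d/ is a stop between vowels /o/ and /u/, so it spirantizes to the fricative [z]. /b/ is a stop between vowels /u/ and /e/, so it spirantizes to the fricative [v]. /bimoudpodugkubeg/ → bimoudpozugkuveg.
Rule 2 (stop-cluster e-epenthesis): /d/ and /p/ form a stop–stop cluster, so [e] is inserted between them. /g/ and /k/ form a stop–stop cluster, so [e] is inserted between them. /bimoudpozugkuveg/ → bimoudepozugekuveg.
Rule 3 (final devoicing): /g/ is a voiced stop in word-final position, so it devoices to [k]. /bimoudepozugekuveg/ → bimoudepozugekuvek.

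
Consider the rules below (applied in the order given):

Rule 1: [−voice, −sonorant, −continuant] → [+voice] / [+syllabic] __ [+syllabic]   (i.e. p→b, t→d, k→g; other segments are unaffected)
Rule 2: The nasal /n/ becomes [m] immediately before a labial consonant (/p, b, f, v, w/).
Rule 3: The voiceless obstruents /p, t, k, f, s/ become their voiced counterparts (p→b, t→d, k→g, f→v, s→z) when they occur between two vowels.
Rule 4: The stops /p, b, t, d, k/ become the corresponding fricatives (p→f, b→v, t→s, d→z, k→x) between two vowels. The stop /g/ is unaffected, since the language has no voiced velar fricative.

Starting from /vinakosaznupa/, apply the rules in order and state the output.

Rule 1 (intervocalic voicing): /k/ is a voiceless stop between vowels /a/ and /o/, so it voices to [g]. /p/ is a voiceless stop between vowels /u/ and /a/, so it voices to [b]. /vinakosaznupa/ → vinagosaznuba.
Rule 2 (nasal place assimilation): no segment meets the environment; /vinagosaznuba/ is unchanged.
Rule 3 (intervocalic voicing): /s/ is a voiceless obstruent between vowels /o/ and /a/, so it voices to [z]. /vinagosaznuba/ → vinagozaznuba.
Rule 4 (intervocalic spirantization): /b/ is a stop between vowels /u/ and /a/, so it spirantizes to the fricative [v]. /vinagozaznuba/ → vinagozaznuva.

vinagozaznuva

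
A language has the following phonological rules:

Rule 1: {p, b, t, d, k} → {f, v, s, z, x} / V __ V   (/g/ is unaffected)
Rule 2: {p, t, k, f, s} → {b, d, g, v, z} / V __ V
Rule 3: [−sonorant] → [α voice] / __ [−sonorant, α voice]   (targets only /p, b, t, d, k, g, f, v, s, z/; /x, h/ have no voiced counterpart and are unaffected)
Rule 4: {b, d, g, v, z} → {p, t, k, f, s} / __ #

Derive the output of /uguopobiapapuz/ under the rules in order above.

uguovoviavavus

Rule 1 (intervocalic spirantization): /p/ is a stop between vowels /o/ and /o/, so it spirantizes to the fricative [f]. /b/ is a stop between vowels /o/ and /i/, so it spirantizes to the fricative [v]. /p/ is a stop between vowels /a/ and /a/, so it spirantizes to the fricative [f]. /p/ is a stop between vowels /a/ and /u/, so it spirantizes to the fricative [f]. /uguopobiapapuz/ → uguofoviafafuz.
Rule 2 (intervocalic voicing): /f/ is a voiceless obstruent between vowels /o/ and /o/, so it voices to [v]. /f/ is a voiceless obstruent between vowels /a/ and /a/, so it voices to [v]. /f/ is a voiceless obstruent between vowels /a/ and /u/, so it voices to [v]. /uguofoviafafuz/ → uguovoviavavuz.
Rule 3 (regressive voicing assimilation): no segment meets the environment; /uguovoviavavuz/ is unchanged.
Rule 4 (final devoicing): /z/ is a voiced obstruent in word-final position, so it devoices to [s]. /uguovoviavavuz/ → uguovoviavavus.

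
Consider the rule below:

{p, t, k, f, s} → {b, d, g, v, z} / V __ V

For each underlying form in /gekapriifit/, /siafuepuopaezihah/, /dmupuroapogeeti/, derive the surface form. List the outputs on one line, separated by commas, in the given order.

/gekapriifit/: /k/ is a voiceless obstruent between vowels /e/ and /a/, so it voices to [g]. /f/ is a voiceless obstruent between vowels /i/ and /i/, so it voices to [v]. → [gegapriivit].
/siafuepuopaezihah/: /f/ is a voiceless obstruent between vowels /a/ and /u/, so it voices to [v]. /p/ is a voiceless obstruent between vowels /e/ and /u/, so it voices to [b]. /p/ is a voiceless obstruent between vowels /o/ and /a/, so it voices to [b]. → [siavuebuobaezihah].
/dmupuroapogeeti/: /p/ is a voiceless obstruent between vowels /u/ and /u/, so it voices to [b]. /p/ is a voiceless obstruent between vowels /a/ and /o/, so it voices to [b]. /t/ is a voiceless obstruent between vowels /e/ and /i/, so it voices to [d]. → [dmuburoabogeedi].

gegapriivit, siavuebuobaezihah, dmuburoabogeedi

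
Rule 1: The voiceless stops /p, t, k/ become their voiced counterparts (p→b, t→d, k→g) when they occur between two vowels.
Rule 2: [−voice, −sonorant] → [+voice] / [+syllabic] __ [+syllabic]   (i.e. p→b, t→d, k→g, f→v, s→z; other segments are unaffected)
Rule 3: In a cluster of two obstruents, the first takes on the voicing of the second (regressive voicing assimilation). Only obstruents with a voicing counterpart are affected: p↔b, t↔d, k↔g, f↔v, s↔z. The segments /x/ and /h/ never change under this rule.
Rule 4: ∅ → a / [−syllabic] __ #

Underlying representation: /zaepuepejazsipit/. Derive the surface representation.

Rule 1 (intervocalic voicing): /p/ is a voiceless stop between vowels /e/ and /u/, so it voices to [b]. /p/ is a voiceless stop between vowels /e/ and /e/, so it voices to [b]. /p/ is a voiceless stop between vowels /i/ and /i/, so it voices to [b]. /zaepuepejazsipit/ → zaebuebejazsibit.
Rule 2 (intervocalic voicing): no segment meets the environment; /zaebuebejazsibit/ is unchanged.
Rule 3 (regressive voicing assimilation): /z/ precedes the voiceless obstruent /s/, so it devoices to [s] by assimilation. /zaebuebejazsibit/ → zaebuebejassibit.
Rule 4 (final a-epenthesis): the form ends in the consonant /t/, so [a] is inserted word-finally. /zaebuebejassibit/ → zaebuebejassibita.

zaebuebejassibita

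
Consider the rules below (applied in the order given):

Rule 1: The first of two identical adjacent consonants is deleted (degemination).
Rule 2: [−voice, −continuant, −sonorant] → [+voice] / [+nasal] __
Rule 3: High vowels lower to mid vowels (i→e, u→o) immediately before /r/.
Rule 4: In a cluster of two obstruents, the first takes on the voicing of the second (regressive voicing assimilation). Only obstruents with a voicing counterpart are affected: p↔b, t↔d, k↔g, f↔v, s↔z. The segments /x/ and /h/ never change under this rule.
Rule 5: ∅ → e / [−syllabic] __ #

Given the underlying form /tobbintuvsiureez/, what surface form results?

tobindufsioreeze

Rule 1 (degemination): /bb/ is a geminate; the first /b/ deletes. /tobbintuvsiureez/ → tobintuvsiureez.
Rule 2 (post-nasal voicing): /t/ is a voiceless stop immediately after the nasal /n/, so it voices to [d]. /tobintuvsiureez/ → tobinduvsiureez.
Rule 3 (pre-rhotic lowering): /u/ is a high vowel immediately before /r/, so it lowers to [o]. /tobinduvsiureez/ → tobinduvsioreez.
Rule 4 (regressive voicing assimilation): /v/ precedes the voiceless obstruent /s/, so it devoices to [f] by assimilation. /tobinduvsioreez/ → tobindufsioreez.
Rule 5 (final e-epenthesis): the form ends in the consonant /z/, so [e] is inserted word-finally. /tobindufsioreez/ → tobindufsioreeze.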